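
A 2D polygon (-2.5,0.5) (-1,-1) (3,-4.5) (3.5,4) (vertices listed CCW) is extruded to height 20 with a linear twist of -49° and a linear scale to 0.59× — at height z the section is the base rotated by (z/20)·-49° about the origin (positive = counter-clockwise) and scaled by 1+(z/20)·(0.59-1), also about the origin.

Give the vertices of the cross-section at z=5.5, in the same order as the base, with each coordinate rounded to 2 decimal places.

Cross-section at z=5.5: (-2.05,0.95) (-1.07,-0.66) (1.66,-4.50) (3.85,2.73)

t = z/height = 5.5/20 = 0.275
s = 1 + (scale-1)·z/height = 1 + (0.59-1)·5.5/20 = 0.887250
θ = twist·z/height = -49°·5.5/20 = -13.4750° = -0.235183 rad
cos θ = 0.972472, sin θ = -0.233021 (intermediates below are computed at full precision and shown rounded to 5 d.p.)
v1: (-2.5,0.5) → rotate → (-2.31467,1.06879) → ×s → (-2.05369,0.94828) → (-2.05,0.95)
v2: (-1,-1) → rotate → (-1.20549,-0.73945) → ×s → (-1.06957,-0.65608) → (-1.07,-0.66)
v3: (3,-4.5) → rotate → (1.86882,-5.07519) → ×s → (1.65811,-4.50296) → (1.66,-4.50)
v4: (3.5,4) → rotate → (4.33574,3.07431) → ×s → (3.84688,2.72768) → (3.85,2.73)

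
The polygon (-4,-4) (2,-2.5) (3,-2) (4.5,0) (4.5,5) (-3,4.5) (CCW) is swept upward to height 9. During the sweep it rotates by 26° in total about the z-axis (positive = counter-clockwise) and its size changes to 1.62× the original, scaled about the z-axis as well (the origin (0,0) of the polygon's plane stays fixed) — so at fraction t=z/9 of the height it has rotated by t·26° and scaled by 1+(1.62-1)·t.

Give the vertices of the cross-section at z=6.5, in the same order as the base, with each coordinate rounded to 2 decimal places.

t = z/height = 6.5/9 = 0.722222
s = 1 + (scale-1)·z/height = 1 + (1.62-1)·6.5/9 = 1.447778
θ = twist·z/height = 26°·6.5/9 = 18.7778° = 0.327734 rad
cos θ = 0.946774, sin θ = 0.321899 (intermediates below are computed at full precision and shown rounded to 5 d.p.)
v1: (-4,-4) → rotate → (-2.49950,-5.07469) → ×s → (-3.61872,-7.34702) → (-3.62,-7.35)
v2: (2,-2.5) → rotate → (2.69829,-1.72314) → ×s → (3.90653,-2.49472) → (3.91,-2.49)
v3: (3,-2) → rotate → (3.48412,-0.92785) → ×s → (5.04423,-1.34332) → (5.04,-1.34)
v4: (4.5,0) → rotate → (4.26048,1.44854) → ×s → (6.16823,2.09717) → (6.17,2.10)
v5: (4.5,5) → rotate → (2.65099,6.18241) → ×s → (3.83805,8.95076) → (3.84,8.95)
v6: (-3,4.5) → rotate → (-4.28887,3.29479) → ×s → (-6.20932,4.77012) → (-6.21,4.77)

Cross-section at z=6.5: (-3.62,-7.35) (3.91,-2.49) (5.04,-1.34) (6.17,2.10) (3.84,8.95) (-6.21,4.77)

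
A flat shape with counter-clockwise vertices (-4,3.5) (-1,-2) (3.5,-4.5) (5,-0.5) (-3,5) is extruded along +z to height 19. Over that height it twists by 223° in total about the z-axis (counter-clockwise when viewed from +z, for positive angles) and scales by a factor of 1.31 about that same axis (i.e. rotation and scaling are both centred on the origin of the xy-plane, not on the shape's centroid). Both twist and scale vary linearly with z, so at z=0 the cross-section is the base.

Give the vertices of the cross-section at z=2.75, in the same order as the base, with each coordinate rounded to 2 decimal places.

t = z/height = 2.75/19 = 0.144737
s = 1 + (scale-1)·z/height = 1 + (1.31-1)·2.75/19 = 1.044868
θ = twist·z/height = 223°·2.75/19 = 32.2763° = 0.563328 rad
cos θ = 0.845483, sin θ = 0.534003 (intermediates below are computed at full precision and shown rounded to 5 d.p.)
v1: (-4,3.5) → rotate → (-5.25094,0.82318) → ×s → (-5.48654,0.86011) → (-5.49,0.86)
v2: (-1,-2) → rotate → (0.22252,-2.22497) → ×s → (0.23251,-2.32480) → (0.23,-2.32)
v3: (3.5,-4.5) → rotate → (5.36220,-1.93566) → ×s → (5.60280,-2.02251) → (5.60,-2.02)
v4: (5,-0.5) → rotate → (4.49441,2.24727) → ×s → (4.69607,2.34810) → (4.70,2.35)
v5: (-3,5) → rotate → (-5.20646,2.62540) → ×s → (-5.44007,2.74320) → (-5.44,2.74)

Cross-section at z=2.75: (-5.49,0.86) (0.23,-2.32) (5.60,-2.02) (4.70,2.35) (-5.44,2.74)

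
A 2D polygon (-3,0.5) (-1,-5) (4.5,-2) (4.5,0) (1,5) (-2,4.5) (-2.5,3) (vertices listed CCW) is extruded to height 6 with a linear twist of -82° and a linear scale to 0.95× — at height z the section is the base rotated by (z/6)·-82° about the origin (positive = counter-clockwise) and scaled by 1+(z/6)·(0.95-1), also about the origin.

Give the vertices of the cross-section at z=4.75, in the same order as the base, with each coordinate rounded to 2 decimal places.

Cross-section at z=4.75: (-0.79,2.81) (-4.76,-1.17) (0.09,-4.73) (1.83,-3.91) (4.76,1.17) (3.10,3.57) (1.59,3.40)

t = z/height = 4.75/6 = 0.791667
s = 1 + (scale-1)·z/height = 1 + (0.95-1)·4.75/6 = 0.960417
θ = twist·z/height = -82°·4.75/6 = -64.9167° = -1.133010 rad
cos θ = 0.423936, sin θ = -0.905692 (intermediates below are computed at full precision and shown rounded to 5 d.p.)
v1: (-3,0.5) → rotate → (-0.81896,2.92904) → ×s → (-0.78654,2.81310) → (-0.79,2.81)
v2: (-1,-5) → rotate → (-4.95240,-1.21399) → ×s → (-4.75636,-1.16593) → (-4.76,-1.17)
v3: (4.5,-2) → rotate → (0.09633,-4.92349) → ×s → (0.09251,-4.72860) → (0.09,-4.73)
v4: (4.5,0) → rotate → (1.90771,-4.07561) → ×s → (1.83220,-3.91429) → (1.83,-3.91)
v5: (1,5) → rotate → (4.95240,1.21399) → ×s → (4.75636,1.16593) → (4.76,1.17)
v6: (-2,4.5) → rotate → (3.22774,3.71910) → ×s → (3.09998,3.57188) → (3.10,3.57)
v7: (-2.5,3) → rotate → (1.65724,3.53604) → ×s → (1.59164,3.39607) → (1.59,3.40)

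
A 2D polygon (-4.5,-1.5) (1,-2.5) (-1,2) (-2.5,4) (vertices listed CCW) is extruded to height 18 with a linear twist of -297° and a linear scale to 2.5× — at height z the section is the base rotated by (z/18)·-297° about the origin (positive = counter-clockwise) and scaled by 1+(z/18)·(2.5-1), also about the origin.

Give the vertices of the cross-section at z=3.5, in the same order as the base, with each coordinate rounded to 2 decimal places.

t = z/height = 3.5/18 = 0.194444
s = 1 + (scale-1)·z/height = 1 + (2.5-1)·3.5/18 = 1.291667
θ = twist·z/height = -297°·3.5/18 = -57.7500° = -1.007928 rad
cos θ = 0.533615, sin θ = -0.845728 (intermediates below are computed at full precision and shown rounded to 5 d.p.)
v1: (-4.5,-1.5) → rotate → (-3.66986,3.00535) → ×s → (-4.74023,3.88191) → (-4.74,3.88)
v2: (1,-2.5) → rotate → (-1.58071,-2.17976) → ×s → (-2.04174,-2.81553) → (-2.04,-2.82)
v3: (-1,2) → rotate → (1.15784,1.91296) → ×s → (1.49554,2.47090) → (1.50,2.47)
v4: (-2.5,4) → rotate → (2.04887,4.24878) → ×s → (2.64646,5.48800) → (2.65,5.49)

Cross-section at z=3.5: (-4.74,3.88) (-2.04,-2.82) (1.50,2.47) (2.65,5.49)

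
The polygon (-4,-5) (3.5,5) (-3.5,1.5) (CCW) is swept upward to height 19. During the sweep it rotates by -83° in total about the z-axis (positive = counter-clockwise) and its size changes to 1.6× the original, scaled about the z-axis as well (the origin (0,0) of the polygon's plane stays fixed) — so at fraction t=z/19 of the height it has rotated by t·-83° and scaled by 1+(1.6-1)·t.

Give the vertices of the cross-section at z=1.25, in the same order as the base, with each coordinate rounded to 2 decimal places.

t = z/height = 1.25/19 = 0.0657895
s = 1 + (scale-1)·z/height = 1 + (1.6-1)·1.25/19 = 1.039474
θ = twist·z/height = -83°·1.25/19 = -5.4605° = -0.095304 rad
cos θ = 0.995462, sin θ = -0.095160 (intermediates below are computed at full precision and shown rounded to 5 d.p.)
v1: (-4,-5) → rotate → (-4.45765,-4.59667) → ×s → (-4.63361,-4.77812) → (-4.63,-4.78)
v2: (3.5,5) → rotate → (3.95992,4.64425) → ×s → (4.11623,4.82758) → (4.12,4.83)
v3: (-3.5,1.5) → rotate → (-3.34138,1.82625) → ×s → (-3.47327,1.89834) → (-3.47,1.90)

Cross-section at z=1.25: (-4.63,-4.78) (4.12,4.83) (-3.47,1.90)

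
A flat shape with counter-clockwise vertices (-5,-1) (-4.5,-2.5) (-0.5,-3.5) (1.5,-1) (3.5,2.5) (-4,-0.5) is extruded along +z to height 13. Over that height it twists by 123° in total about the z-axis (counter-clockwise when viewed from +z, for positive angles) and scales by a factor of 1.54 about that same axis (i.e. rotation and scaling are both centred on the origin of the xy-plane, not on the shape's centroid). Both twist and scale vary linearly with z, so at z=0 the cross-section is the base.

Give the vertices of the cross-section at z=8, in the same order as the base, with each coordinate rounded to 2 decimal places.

Cross-section at z=8: (-0.36,-6.78) (1.75,-6.63) (4.35,-1.80) (1.78,1.61) (-2.08,5.34) (-0.67,-5.33)

t = z/height = 8/13 = 0.615385
s = 1 + (scale-1)·z/height = 1 + (1.54-1)·8/13 = 1.332308
θ = twist·z/height = 123°·8/13 = 75.6923° = 1.321080 rad
cos θ = 0.247129, sin θ = 0.968983 (intermediates below are computed at full precision and shown rounded to 5 d.p.)
v1: (-5,-1) → rotate → (-0.26666,-5.09204) → ×s → (-0.35528,-6.78417) → (-0.36,-6.78)
v2: (-4.5,-2.5) → rotate → (1.31038,-4.97824) → ×s → (1.74582,-6.63255) → (1.75,-6.63)
v3: (-0.5,-3.5) → rotate → (3.26787,-1.34944) → ×s → (4.35381,-1.79787) → (4.35,-1.80)
v4: (1.5,-1) → rotate → (1.33968,1.20634) → ×s → (1.78486,1.60722) → (1.78,1.61)
v5: (3.5,2.5) → rotate → (-1.55750,4.00926) → ×s → (-2.07508,5.34157) → (-2.08,5.34)
v6: (-4,-0.5) → rotate → (-0.50403,-3.99949) → ×s → (-0.67152,-5.32856) → (-0.67,-5.33)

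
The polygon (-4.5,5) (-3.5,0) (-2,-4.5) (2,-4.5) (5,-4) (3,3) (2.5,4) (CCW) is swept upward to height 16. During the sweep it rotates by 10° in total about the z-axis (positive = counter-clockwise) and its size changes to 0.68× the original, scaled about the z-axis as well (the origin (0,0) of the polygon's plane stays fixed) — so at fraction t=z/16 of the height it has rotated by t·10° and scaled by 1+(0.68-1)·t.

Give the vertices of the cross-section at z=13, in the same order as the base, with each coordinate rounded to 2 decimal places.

Cross-section at z=13: (-3.82,3.19) (-2.56,-0.37) (-0.99,-3.51) (1.94,-3.09) (4.08,-2.41) (1.88,2.51) (1.41,3.19)

t = z/height = 13/16 = 0.8125
s = 1 + (scale-1)·z/height = 1 + (0.68-1)·13/16 = 0.740000
θ = twist·z/height = 10°·13/16 = 8.1250° = 0.141808 rad
cos θ = 0.989962, sin θ = 0.141333 (intermediates below are computed at full precision and shown rounded to 5 d.p.)
v1: (-4.5,5) → rotate → (-5.16150,4.31381) → ×s → (-3.81951,3.19222) → (-3.82,3.19)
v2: (-3.5,0) → rotate → (-3.46487,-0.49467) → ×s → (-2.56400,-0.36605) → (-2.56,-0.37)
v3: (-2,-4.5) → rotate → (-1.34392,-4.73750) → ×s → (-0.99450,-3.50575) → (-0.99,-3.51)
v4: (2,-4.5) → rotate → (2.61592,-4.17216) → ×s → (1.93578,-3.08740) → (1.94,-3.09)
v5: (5,-4) → rotate → (5.51514,-3.25318) → ×s → (4.08121,-2.40735) → (4.08,-2.41)
v6: (3,3) → rotate → (2.54589,3.39389) → ×s → (1.88396,2.51148) → (1.88,2.51)
v7: (2.5,4) → rotate → (1.90957,4.31318) → ×s → (1.41308,3.19175) → (1.41,3.19)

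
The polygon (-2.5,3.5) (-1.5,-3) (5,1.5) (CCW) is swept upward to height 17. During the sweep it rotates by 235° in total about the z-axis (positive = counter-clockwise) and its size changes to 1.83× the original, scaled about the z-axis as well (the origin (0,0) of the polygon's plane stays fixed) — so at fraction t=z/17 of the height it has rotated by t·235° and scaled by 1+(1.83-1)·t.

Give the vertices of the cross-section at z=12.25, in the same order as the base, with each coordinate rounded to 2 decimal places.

Cross-section at z=12.25: (2.89,-6.24) (3.24,4.27) (-8.30,-0.88)

t = z/height = 12.25/17 = 0.720588
s = 1 + (scale-1)·z/height = 1 + (1.83-1)·12.25/17 = 1.598088
θ = twist·z/height = 235°·12.25/17 = 169.3382° = 2.955510 rad
cos θ = -0.982736, sin θ = 0.185011 (intermediates below are computed at full precision and shown rounded to 5 d.p.)
v1: (-2.5,3.5) → rotate → (1.80930,-3.90210) → ×s → (2.89143,-6.23591) → (2.89,-6.24)
v2: (-1.5,-3) → rotate → (2.02914,2.67069) → ×s → (3.24274,4.26800) → (3.24,4.27)
v3: (5,1.5) → rotate → (-5.19120,-0.54905) → ×s → (-8.29599,-0.87743) → (-8.30,-0.88)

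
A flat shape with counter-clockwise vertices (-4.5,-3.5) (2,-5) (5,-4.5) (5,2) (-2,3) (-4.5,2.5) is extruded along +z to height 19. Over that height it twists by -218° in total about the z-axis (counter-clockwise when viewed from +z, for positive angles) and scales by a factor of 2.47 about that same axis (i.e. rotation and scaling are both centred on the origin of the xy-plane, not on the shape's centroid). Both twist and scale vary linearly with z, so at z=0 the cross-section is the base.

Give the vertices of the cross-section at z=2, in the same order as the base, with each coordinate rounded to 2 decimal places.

t = z/height = 2/19 = 0.105263
s = 1 + (scale-1)·z/height = 1 + (2.47-1)·2/19 = 1.154737
θ = twist·z/height = -218°·2/19 = -22.9474° = -0.400507 rad
cos θ = 0.920863, sin θ = -0.389885 (intermediates below are computed at full precision and shown rounded to 5 d.p.)
v1: (-4.5,-3.5) → rotate → (-5.50848,-1.46854) → ×s → (-6.36085,-1.69577) → (-6.36,-1.70)
v2: (2,-5) → rotate → (-0.10770,-5.38409) → ×s → (-0.12437,-6.21720) → (-0.12,-6.22)
v3: (5,-4.5) → rotate → (2.84983,-6.09331) → ×s → (3.29081,-7.03617) → (3.29,-7.04)
v4: (5,2) → rotate → (5.38409,-0.10770) → ×s → (6.21720,-0.12437) → (6.22,-0.12)
v5: (-2,3) → rotate → (-0.67207,3.54236) → ×s → (-0.77606,4.09049) → (-0.78,4.09)
v6: (-4.5,2.5) → rotate → (-3.16917,4.05664) → ×s → (-3.65956,4.68435) → (-3.66,4.68)

Cross-section at z=2: (-6.36,-1.70) (-0.12,-6.22) (3.29,-7.04) (6.22,-0.12) (-0.78,4.09) (-3.66,4.68)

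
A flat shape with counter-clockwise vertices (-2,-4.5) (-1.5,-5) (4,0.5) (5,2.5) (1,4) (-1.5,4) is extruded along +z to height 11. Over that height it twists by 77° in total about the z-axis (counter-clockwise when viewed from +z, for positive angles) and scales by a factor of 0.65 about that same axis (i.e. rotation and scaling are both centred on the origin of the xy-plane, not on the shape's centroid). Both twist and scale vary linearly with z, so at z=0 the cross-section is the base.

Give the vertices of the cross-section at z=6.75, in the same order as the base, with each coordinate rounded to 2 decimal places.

t = z/height = 6.75/11 = 0.613636
s = 1 + (scale-1)·z/height = 1 + (0.65-1)·6.75/11 = 0.785227
θ = twist·z/height = 77°·6.75/11 = 47.2500° = 0.824668 rad
cos θ = 0.678801, sin θ = 0.734323 (intermediates below are computed at full precision and shown rounded to 5 d.p.)
v1: (-2,-4.5) → rotate → (1.94685,-4.52325) → ×s → (1.52872,-3.55178) → (1.53,-3.55)
v2: (-1.5,-5) → rotate → (2.65341,-4.49549) → ×s → (2.08353,-3.52998) → (2.08,-3.53)
v3: (4,0.5) → rotate → (2.34804,3.27669) → ×s → (1.84375,2.57295) → (1.84,2.57)
v4: (5,2.5) → rotate → (1.55820,5.36861) → ×s → (1.22354,4.21558) → (1.22,4.22)
v5: (1,4) → rotate → (-2.25849,3.44953) → ×s → (-1.77343,2.70866) → (-1.77,2.71)
v6: (-1.5,4) → rotate → (-3.95549,1.61372) → ×s → (-3.10596,1.26714) → (-3.11,1.27)

Cross-section at z=6.75: (1.53,-3.55) (2.08,-3.53) (1.84,2.57) (1.22,4.22) (-1.77,2.71) (-3.11,1.27)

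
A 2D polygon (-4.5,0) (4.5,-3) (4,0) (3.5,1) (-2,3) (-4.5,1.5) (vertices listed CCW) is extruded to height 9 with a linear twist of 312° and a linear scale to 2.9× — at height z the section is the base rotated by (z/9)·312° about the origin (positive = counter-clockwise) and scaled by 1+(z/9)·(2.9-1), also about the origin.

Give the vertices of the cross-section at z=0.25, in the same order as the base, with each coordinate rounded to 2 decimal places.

Cross-section at z=0.25: (-4.68,-0.71) (5.16,-2.41) (4.16,0.63) (3.48,1.60) (-2.56,2.80) (-4.92,0.85)

t = z/height = 0.25/9 = 0.0277778
s = 1 + (scale-1)·z/height = 1 + (2.9-1)·0.25/9 = 1.052778
θ = twist·z/height = 312°·0.25/9 = 8.6667° = 0.151262 rad
cos θ = 0.988582, sin θ = 0.150686 (intermediates below are computed at full precision and shown rounded to 5 d.p.)
v1: (-4.5,0) → rotate → (-4.44862,-0.67809) → ×s → (-4.68341,-0.71387) → (-4.68,-0.71)
v2: (4.5,-3) → rotate → (4.90067,-2.28766) → ×s → (5.15932,-2.40840) → (5.16,-2.41)
v3: (4,0) → rotate → (3.95433,0.60274) → ×s → (4.16303,0.63455) → (4.16,0.63)
v4: (3.5,1) → rotate → (3.30935,1.51598) → ×s → (3.48401,1.59599) → (3.48,1.60)
v5: (-2,3) → rotate → (-2.42922,2.66437) → ×s → (-2.55743,2.80499) → (-2.56,2.80)
v6: (-4.5,1.5) → rotate → (-4.67465,0.80479) → ×s → (-4.92136,0.84726) → (-4.92,0.85)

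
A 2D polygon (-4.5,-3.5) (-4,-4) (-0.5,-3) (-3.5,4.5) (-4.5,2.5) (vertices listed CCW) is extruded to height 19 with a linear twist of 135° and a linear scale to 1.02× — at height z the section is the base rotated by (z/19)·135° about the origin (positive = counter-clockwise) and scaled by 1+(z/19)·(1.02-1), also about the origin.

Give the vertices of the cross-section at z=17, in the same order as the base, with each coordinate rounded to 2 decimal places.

Cross-section at z=17: (5.41,-2.11) (5.58,-1.41) (2.88,1.13) (-2.11,-5.41) (0.16,-5.24)

t = z/height = 17/19 = 0.894737
s = 1 + (scale-1)·z/height = 1 + (1.02-1)·17/19 = 1.017895
θ = twist·z/height = 135°·17/19 = 120.7895° = 2.108174 rad
cos θ = -0.511885, sin θ = 0.859054 (intermediates below are computed at full precision and shown rounded to 5 d.p.)
v1: (-4.5,-3.5) → rotate → (5.31017,-2.07415) → ×s → (5.40520,-2.11126) → (5.41,-2.11)
v2: (-4,-4) → rotate → (5.48376,-1.38868) → ×s → (5.58189,-1.41353) → (5.58,-1.41)
v3: (-0.5,-3) → rotate → (2.83310,1.10613) → ×s → (2.88380,1.12592) → (2.88,1.13)
v4: (-3.5,4.5) → rotate → (-2.07415,-5.31017) → ×s → (-2.11126,-5.40520) → (-2.11,-5.41)
v5: (-4.5,2.5) → rotate → (0.15585,-5.14546) → ×s → (0.15864,-5.23753) → (0.16,-5.24)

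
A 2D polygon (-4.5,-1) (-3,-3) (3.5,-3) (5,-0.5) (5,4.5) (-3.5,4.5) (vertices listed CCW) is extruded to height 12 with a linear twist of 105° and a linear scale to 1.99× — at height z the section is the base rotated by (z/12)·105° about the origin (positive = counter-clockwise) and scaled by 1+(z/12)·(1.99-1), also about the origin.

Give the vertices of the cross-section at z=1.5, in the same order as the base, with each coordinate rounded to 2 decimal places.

Cross-section at z=1.5: (-4.67,-2.24) (-2.52,-4.05) (4.60,-2.39) (5.60,0.73) (4.32,6.20) (-4.98,4.03)

t = z/height = 1.5/12 = 0.125
s = 1 + (scale-1)·z/height = 1 + (1.99-1)·1.5/12 = 1.123750
θ = twist·z/height = 105°·1.5/12 = 13.1250° = 0.229074 rad
cos θ = 0.973877, sin θ = 0.227076 (intermediates below are computed at full precision and shown rounded to 5 d.p.)
v1: (-4.5,-1) → rotate → (-4.15537,-1.99572) → ×s → (-4.66960,-2.24269) → (-4.67,-2.24)
v2: (-3,-3) → rotate → (-2.24040,-3.60286) → ×s → (-2.51765,-4.04871) → (-2.52,-4.05)
v3: (3.5,-3) → rotate → (4.08980,-2.12686) → ×s → (4.59591,-2.39006) → (4.60,-2.39)
v4: (5,-0.5) → rotate → (4.98292,0.64844) → ×s → (5.59956,0.72869) → (5.60,0.73)
v5: (5,4.5) → rotate → (3.84754,5.51783) → ×s → (4.32367,6.20066) → (4.32,6.20)
v6: (-3.5,4.5) → rotate → (-4.43041,3.58768) → ×s → (-4.97868,4.03165) → (-4.98,4.03)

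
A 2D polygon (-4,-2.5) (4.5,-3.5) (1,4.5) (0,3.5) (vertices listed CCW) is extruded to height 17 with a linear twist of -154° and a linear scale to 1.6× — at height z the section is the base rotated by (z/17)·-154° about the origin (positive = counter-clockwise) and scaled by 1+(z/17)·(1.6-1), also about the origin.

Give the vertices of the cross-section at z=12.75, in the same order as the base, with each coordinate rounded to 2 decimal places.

t = z/height = 12.75/17 = 0.75
s = 1 + (scale-1)·z/height = 1 + (1.6-1)·12.75/17 = 1.450000
θ = twist·z/height = -154°·12.75/17 = -115.5000° = -2.015855 rad
cos θ = -0.430511, sin θ = -0.902585 (intermediates below are computed at full precision and shown rounded to 5 d.p.)
v1: (-4,-2.5) → rotate → (-0.53442,4.68662) → ×s → (-0.77491,6.79560) → (-0.77,6.80)
v2: (4.5,-3.5) → rotate → (-5.09635,-2.55484) → ×s → (-7.38971,-3.70453) → (-7.39,-3.70)
v3: (1,4.5) → rotate → (3.63112,-2.83989) → ×s → (5.26513,-4.11783) → (5.27,-4.12)
v4: (0,3.5) → rotate → (3.15905,-1.50679) → ×s → (4.58062,-2.18484) → (4.58,-2.18)

Cross-section at z=12.75: (-0.77,6.80) (-7.39,-3.70) (5.27,-4.12) (4.58,-2.18)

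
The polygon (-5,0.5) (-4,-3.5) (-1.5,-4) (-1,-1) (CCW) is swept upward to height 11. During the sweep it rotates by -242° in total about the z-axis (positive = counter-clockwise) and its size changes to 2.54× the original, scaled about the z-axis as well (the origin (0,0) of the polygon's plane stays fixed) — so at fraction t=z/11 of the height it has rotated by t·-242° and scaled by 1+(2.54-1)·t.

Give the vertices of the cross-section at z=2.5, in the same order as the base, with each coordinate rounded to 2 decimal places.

t = z/height = 2.5/11 = 0.227273
s = 1 + (scale-1)·z/height = 1 + (2.54-1)·2.5/11 = 1.350000
θ = twist·z/height = -242°·2.5/11 = -55.0000° = -0.959931 rad
cos θ = 0.573576, sin θ = -0.819152 (intermediates below are computed at full precision and shown rounded to 5 d.p.)
v1: (-5,0.5) → rotate → (-2.45831,4.38255) → ×s → (-3.31871,5.91644) → (-3.32,5.92)
v2: (-4,-3.5) → rotate → (-5.16134,1.26909) → ×s → (-6.96781,1.71327) → (-6.97,1.71)
v3: (-1.5,-4) → rotate → (-4.13697,-1.06558) → ×s → (-5.58491,-1.43853) → (-5.58,-1.44)
v4: (-1,-1) → rotate → (-1.39273,0.24558) → ×s → (-1.88018,0.33153) → (-1.88,0.33)

Cross-section at z=2.5: (-3.32,5.92) (-6.97,1.71) (-5.58,-1.44) (-1.88,0.33)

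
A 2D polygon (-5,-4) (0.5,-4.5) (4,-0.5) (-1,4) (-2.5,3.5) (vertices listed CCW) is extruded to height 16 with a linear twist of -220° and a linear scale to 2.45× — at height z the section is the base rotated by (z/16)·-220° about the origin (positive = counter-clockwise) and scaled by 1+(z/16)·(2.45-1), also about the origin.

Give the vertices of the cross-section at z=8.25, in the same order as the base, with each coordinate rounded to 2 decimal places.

t = z/height = 8.25/16 = 0.515625
s = 1 + (scale-1)·z/height = 1 + (2.45-1)·8.25/16 = 1.747656
θ = twist·z/height = -220°·8.25/16 = -113.4375° = -1.979858 rad
cos θ = -0.397748, sin θ = -0.917494 (intermediates below are computed at full precision and shown rounded to 5 d.p.)
v1: (-5,-4) → rotate → (-1.68124,6.17847) → ×s → (-2.93822,10.79784) → (-2.94,10.80)
v2: (0.5,-4.5) → rotate → (-4.32760,1.33112) → ×s → (-7.56316,2.32634) → (-7.56,2.33)
v3: (4,-0.5) → rotate → (-2.04974,-3.47110) → ×s → (-3.58224,-6.06630) → (-3.58,-6.07)
v4: (-1,4) → rotate → (4.06773,-0.67350) → ×s → (7.10899,-1.17705) → (7.11,-1.18)
v5: (-2.5,3.5) → rotate → (4.20560,0.90162) → ×s → (7.34995,1.57572) → (7.35,1.58)

Cross-section at z=8.25: (-2.94,10.80) (-7.56,2.33) (-3.58,-6.07) (7.11,-1.18) (7.35,1.58)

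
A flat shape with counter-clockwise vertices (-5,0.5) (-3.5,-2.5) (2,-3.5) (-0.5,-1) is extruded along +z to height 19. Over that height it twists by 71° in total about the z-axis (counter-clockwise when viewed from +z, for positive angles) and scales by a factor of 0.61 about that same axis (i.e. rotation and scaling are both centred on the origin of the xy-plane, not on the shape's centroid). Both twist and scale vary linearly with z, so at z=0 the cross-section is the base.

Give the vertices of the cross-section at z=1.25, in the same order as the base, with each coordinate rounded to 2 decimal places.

Cross-section at z=1.25: (-4.90,0.09) (-3.20,-2.71) (2.22,-3.24) (-0.41,-1.01)

t = z/height = 1.25/19 = 0.0657895
s = 1 + (scale-1)·z/height = 1 + (0.61-1)·1.25/19 = 0.974342
θ = twist·z/height = 71°·1.25/19 = 4.6711° = 0.081525 rad
cos θ = 0.996679, sin θ = 0.081435 (intermediates below are computed at full precision and shown rounded to 5 d.p.)
v1: (-5,0.5) → rotate → (-5.02411,0.09116) → ×s → (-4.89520,0.08883) → (-4.90,0.09)
v2: (-3.5,-2.5) → rotate → (-3.28479,-2.77672) → ×s → (-3.20051,-2.70547) → (-3.20,-2.71)
v3: (2,-3.5) → rotate → (2.27838,-3.32551) → ×s → (2.21992,-3.24018) → (2.22,-3.24)
v4: (-0.5,-1) → rotate → (-0.41690,-1.03740) → ×s → (-0.40621,-1.01078) → (-0.41,-1.01)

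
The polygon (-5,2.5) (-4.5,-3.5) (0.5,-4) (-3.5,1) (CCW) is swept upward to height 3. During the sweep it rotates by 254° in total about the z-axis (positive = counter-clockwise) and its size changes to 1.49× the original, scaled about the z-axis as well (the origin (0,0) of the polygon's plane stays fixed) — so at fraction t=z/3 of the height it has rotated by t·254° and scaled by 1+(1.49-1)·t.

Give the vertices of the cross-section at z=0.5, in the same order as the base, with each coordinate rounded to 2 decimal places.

Cross-section at z=0.5: (-5.82,-1.64) (-1.05,-6.08) (3.31,-2.83) (-3.53,-1.75)

t = z/height = 0.5/3 = 0.166667
s = 1 + (scale-1)·z/height = 1 + (1.49-1)·0.5/3 = 1.081667
θ = twist·z/height = 254°·0.5/3 = 42.3333° = 0.738856 rad
cos θ = 0.739239, sin θ = 0.673443 (intermediates below are computed at full precision and shown rounded to 5 d.p.)
v1: (-5,2.5) → rotate → (-5.37980,-1.51911) → ×s → (-5.81915,-1.64318) → (-5.82,-1.64)
v2: (-4.5,-3.5) → rotate → (-0.96953,-5.61783) → ×s → (-1.04871,-6.07662) → (-1.05,-6.08)
v3: (0.5,-4) → rotate → (3.06339,-2.62024) → ×s → (3.31357,-2.83422) → (3.31,-2.83)
v4: (-3.5,1) → rotate → (-3.26078,-1.61781) → ×s → (-3.52708,-1.74993) → (-3.53,-1.75)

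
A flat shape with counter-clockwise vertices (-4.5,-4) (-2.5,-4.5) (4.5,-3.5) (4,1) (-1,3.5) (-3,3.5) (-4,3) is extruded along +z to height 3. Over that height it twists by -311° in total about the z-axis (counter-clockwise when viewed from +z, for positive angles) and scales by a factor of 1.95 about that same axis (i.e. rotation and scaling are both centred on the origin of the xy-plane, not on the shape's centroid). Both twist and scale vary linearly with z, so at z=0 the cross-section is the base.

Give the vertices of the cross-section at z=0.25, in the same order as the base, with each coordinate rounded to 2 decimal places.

t = z/height = 0.25/3 = 0.0833333
s = 1 + (scale-1)·z/height = 1 + (1.95-1)·0.25/3 = 1.079167
θ = twist·z/height = -311°·0.25/3 = -25.9167° = -0.452331 rad
cos θ = 0.899431, sin θ = -0.437063 (intermediates below are computed at full precision and shown rounded to 5 d.p.)
v1: (-4.5,-4) → rotate → (-5.79569,-1.63094) → ×s → (-6.25452,-1.76005) → (-6.25,-1.76)
v2: (-2.5,-4.5) → rotate → (-4.21536,-2.95478) → ×s → (-4.54908,-3.18870) → (-4.55,-3.19)
v3: (4.5,-3.5) → rotate → (2.51772,-5.11479) → ×s → (2.71704,-5.51971) → (2.72,-5.52)
v4: (4,1) → rotate → (4.03479,-0.84882) → ×s → (4.35421,-0.91602) → (4.35,-0.92)
v5: (-1,3.5) → rotate → (0.63029,3.58507) → ×s → (0.68019,3.86889) → (0.68,3.87)
v6: (-3,3.5) → rotate → (-1.16857,4.45920) → ×s → (-1.26108,4.81222) → (-1.26,4.81)
v7: (-4,3) → rotate → (-2.28653,4.44655) → ×s → (-2.46755,4.79856) → (-2.47,4.80)

Cross-section at z=0.25: (-6.25,-1.76) (-4.55,-3.19) (2.72,-5.52) (4.35,-0.92) (0.68,3.87) (-1.26,4.81) (-2.47,4.80)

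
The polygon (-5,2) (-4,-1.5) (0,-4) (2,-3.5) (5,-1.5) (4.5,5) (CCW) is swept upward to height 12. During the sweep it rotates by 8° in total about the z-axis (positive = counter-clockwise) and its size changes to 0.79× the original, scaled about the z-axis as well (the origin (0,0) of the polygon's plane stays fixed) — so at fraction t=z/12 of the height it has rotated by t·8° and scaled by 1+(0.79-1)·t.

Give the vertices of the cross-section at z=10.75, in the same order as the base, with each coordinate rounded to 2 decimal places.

Cross-section at z=10.75: (-4.23,1.10) (-3.07,-1.61) (0.41,-3.22) (1.97,-2.62) (4.18,-0.70) (3.12,4.48)

t = z/height = 10.75/12 = 0.895833
s = 1 + (scale-1)·z/height = 1 + (0.79-1)·10.75/12 = 0.811875
θ = twist·z/height = 8°·10.75/12 = 7.1667° = 0.125082 rad
cos θ = 0.992187, sin θ = 0.124756 (intermediates below are computed at full precision and shown rounded to 5 d.p.)
v1: (-5,2) → rotate → (-5.21045,1.36059) → ×s → (-4.23023,1.10463) → (-4.23,1.10)
v2: (-4,-1.5) → rotate → (-3.78162,-1.98731) → ×s → (-3.07020,-1.61344) → (-3.07,-1.61)
v3: (0,-4) → rotate → (0.49902,-3.96875) → ×s → (0.40515,-3.22213) → (0.41,-3.22)
v4: (2,-3.5) → rotate → (2.42102,-3.22314) → ×s → (1.96557,-2.61679) → (1.97,-2.62)
v5: (5,-1.5) → rotate → (5.14807,-0.86450) → ×s → (4.17959,-0.70187) → (4.18,-0.70)
v6: (4.5,5) → rotate → (3.84106,5.52234) → ×s → (3.11846,4.48345) → (3.12,4.48)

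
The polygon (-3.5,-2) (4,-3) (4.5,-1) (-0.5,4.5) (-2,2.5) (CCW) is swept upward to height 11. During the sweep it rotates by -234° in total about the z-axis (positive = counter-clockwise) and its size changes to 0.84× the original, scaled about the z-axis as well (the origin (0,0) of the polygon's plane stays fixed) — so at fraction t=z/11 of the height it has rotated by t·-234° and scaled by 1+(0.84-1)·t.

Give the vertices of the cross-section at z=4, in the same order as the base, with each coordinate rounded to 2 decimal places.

t = z/height = 4/11 = 0.363636
s = 1 + (scale-1)·z/height = 1 + (0.84-1)·4/11 = 0.941818
θ = twist·z/height = -234°·4/11 = -85.0909° = -1.485117 rad
cos θ = 0.085575, sin θ = -0.996332 (intermediates below are computed at full precision and shown rounded to 5 d.p.)
v1: (-3.5,-2) → rotate → (-2.29218,3.31601) → ×s → (-2.15881,3.12308) → (-2.16,3.12)
v2: (4,-3) → rotate → (-2.64670,-4.24205) → ×s → (-2.49271,-3.99524) → (-2.49,-4.00)
v3: (4.5,-1) → rotate → (-0.61124,-4.56907) → ×s → (-0.57568,-4.30323) → (-0.58,-4.30)
v4: (-0.5,4.5) → rotate → (4.44071,0.88325) → ×s → (4.18234,0.83186) → (4.18,0.83)
v5: (-2,2.5) → rotate → (2.31968,2.20660) → ×s → (2.18472,2.07822) → (2.18,2.08)

Cross-section at z=4: (-2.16,3.12) (-2.49,-4.00) (-0.58,-4.30) (4.18,0.83) (2.18,2.08)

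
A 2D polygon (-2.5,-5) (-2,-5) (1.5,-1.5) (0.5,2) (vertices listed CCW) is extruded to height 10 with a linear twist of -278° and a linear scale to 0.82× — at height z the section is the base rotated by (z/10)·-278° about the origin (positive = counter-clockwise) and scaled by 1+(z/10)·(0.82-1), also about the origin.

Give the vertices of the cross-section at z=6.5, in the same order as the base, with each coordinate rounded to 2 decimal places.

t = z/height = 6.5/10 = 0.65
s = 1 + (scale-1)·z/height = 1 + (0.82-1)·6.5/10 = 0.883000
θ = twist·z/height = -278°·6.5/10 = -180.7000° = -3.153810 rad
cos θ = -0.999925, sin θ = 0.012217 (intermediates below are computed at full precision and shown rounded to 5 d.p.)
v1: (-2.5,-5) → rotate → (2.56090,4.96908) → ×s → (2.26127,4.38770) → (2.26,4.39)
v2: (-2,-5) → rotate → (2.06094,4.97519) → ×s → (1.81981,4.39310) → (1.82,4.39)
v3: (1.5,-1.5) → rotate → (-1.48156,1.51821) → ×s → (-1.30822,1.34058) → (-1.31,1.34)
v4: (0.5,2) → rotate → (-0.52440,-1.99374) → ×s → (-0.46304,-1.76047) → (-0.46,-1.76)

Cross-section at z=6.5: (2.26,4.39) (1.82,4.39) (-1.31,1.34) (-0.46,-1.76)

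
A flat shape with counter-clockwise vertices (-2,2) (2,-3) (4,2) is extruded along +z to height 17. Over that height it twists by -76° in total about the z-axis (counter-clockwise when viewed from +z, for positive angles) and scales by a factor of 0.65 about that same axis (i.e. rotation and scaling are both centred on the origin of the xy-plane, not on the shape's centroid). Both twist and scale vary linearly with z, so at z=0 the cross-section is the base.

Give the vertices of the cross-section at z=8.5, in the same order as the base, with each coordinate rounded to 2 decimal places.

Cross-section at z=8.5: (-0.28,2.32) (-0.22,-2.97) (3.62,-0.73)

t = z/height = 8.5/17 = 0.5
s = 1 + (scale-1)·z/height = 1 + (0.65-1)·8.5/17 = 0.825000
θ = twist·z/height = -76°·8.5/17 = -38.0000° = -0.663225 rad
cos θ = 0.788011, sin θ = -0.615661 (intermediates below are computed at full precision and shown rounded to 5 d.p.)
v1: (-2,2) → rotate → (-0.34470,2.80734) → ×s → (-0.28438,2.31606) → (-0.28,2.32)
v2: (2,-3) → rotate → (-0.27096,-3.59536) → ×s → (-0.22354,-2.96617) → (-0.22,-2.97)
v3: (4,2) → rotate → (4.38337,-0.88662) → ×s → (3.61628,-0.73147) → (3.62,-0.73)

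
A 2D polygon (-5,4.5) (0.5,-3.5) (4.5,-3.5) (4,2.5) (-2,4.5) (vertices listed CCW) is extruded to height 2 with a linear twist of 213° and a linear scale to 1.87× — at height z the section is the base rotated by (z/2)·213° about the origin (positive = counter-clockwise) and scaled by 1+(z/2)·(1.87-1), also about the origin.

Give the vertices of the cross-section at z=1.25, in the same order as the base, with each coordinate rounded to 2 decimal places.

t = z/height = 1.25/2 = 0.625
s = 1 + (scale-1)·z/height = 1 + (1.87-1)·1.25/2 = 1.543750
θ = twist·z/height = 213°·1.25/2 = 133.1250° = 2.323470 rad
cos θ = -0.683592, sin θ = 0.729864 (intermediates below are computed at full precision and shown rounded to 5 d.p.)
v1: (-5,4.5) → rotate → (0.13357,-6.72549) → ×s → (0.20620,-10.38247) → (0.21,-10.38)
v2: (0.5,-3.5) → rotate → (2.21273,2.75751) → ×s → (3.41590,4.25690) → (3.42,4.26)
v3: (4.5,-3.5) → rotate → (-0.52164,5.67696) → ×s → (-0.80528,8.76381) → (-0.81,8.76)
v4: (4,2.5) → rotate → (-4.55903,1.21048) → ×s → (-7.03800,1.86867) → (-7.04,1.87)
v5: (-2,4.5) → rotate → (-1.91720,-4.53589) → ×s → (-2.95968,-7.00229) → (-2.96,-7.00)

Cross-section at z=1.25: (0.21,-10.38) (3.42,4.26) (-0.81,8.76) (-7.04,1.87) (-2.96,-7.00)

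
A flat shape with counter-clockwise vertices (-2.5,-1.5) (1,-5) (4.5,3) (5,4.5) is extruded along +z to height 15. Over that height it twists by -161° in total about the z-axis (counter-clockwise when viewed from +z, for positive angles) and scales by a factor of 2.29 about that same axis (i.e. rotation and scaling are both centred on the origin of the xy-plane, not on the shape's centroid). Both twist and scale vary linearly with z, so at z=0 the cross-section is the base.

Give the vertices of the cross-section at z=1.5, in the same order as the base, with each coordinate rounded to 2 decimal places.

t = z/height = 1.5/15 = 0.1
s = 1 + (scale-1)·z/height = 1 + (2.29-1)·1.5/15 = 1.129000
θ = twist·z/height = -161°·1.5/15 = -16.1000° = -0.280998 rad
cos θ = 0.960779, sin θ = -0.277315 (intermediates below are computed at full precision and shown rounded to 5 d.p.)
v1: (-2.5,-1.5) → rotate → (-2.81792,-0.74788) → ×s → (-3.18143,-0.84436) → (-3.18,-0.84)
v2: (1,-5) → rotate → (-0.42579,-5.08121) → ×s → (-0.48072,-5.73669) → (-0.48,-5.74)
v3: (4.5,3) → rotate → (5.15545,1.63442) → ×s → (5.82050,1.84526) → (5.82,1.85)
v4: (5,4.5) → rotate → (6.05181,2.93693) → ×s → (6.83250,3.31580) → (6.83,3.32)

Cross-section at z=1.5: (-3.18,-0.84) (-0.48,-5.74) (5.82,1.85) (6.83,3.32)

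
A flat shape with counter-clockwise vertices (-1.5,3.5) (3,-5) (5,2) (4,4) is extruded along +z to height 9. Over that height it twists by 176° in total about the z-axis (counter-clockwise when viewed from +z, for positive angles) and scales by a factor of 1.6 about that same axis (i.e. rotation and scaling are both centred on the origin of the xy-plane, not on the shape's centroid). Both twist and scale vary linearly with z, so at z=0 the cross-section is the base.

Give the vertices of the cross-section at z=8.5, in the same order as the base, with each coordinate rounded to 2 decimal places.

Cross-section at z=8.5: (0.98,-5.89) (-2.70,8.73) (-8.35,-1.18) (-7.58,-4.59)

t = z/height = 8.5/9 = 0.944444
s = 1 + (scale-1)·z/height = 1 + (1.6-1)·8.5/9 = 1.566667
θ = twist·z/height = 176°·8.5/9 = 166.2222° = 2.901125 rad
cos θ = -0.971227, sin θ = 0.238157 (intermediates below are computed at full precision and shown rounded to 5 d.p.)
v1: (-1.5,3.5) → rotate → (0.62329,-3.75653) → ×s → (0.97649,-5.88523) → (0.98,-5.89)
v2: (3,-5) → rotate → (-1.72290,5.57060) → ×s → (-2.69920,8.72728) → (-2.70,8.73)
v3: (5,2) → rotate → (-5.33245,-0.75167) → ×s → (-8.35417,-1.17762) → (-8.35,-1.18)
v4: (4,4) → rotate → (-4.83753,-2.93228) → ×s → (-7.57880,-4.59390) → (-7.58,-4.59)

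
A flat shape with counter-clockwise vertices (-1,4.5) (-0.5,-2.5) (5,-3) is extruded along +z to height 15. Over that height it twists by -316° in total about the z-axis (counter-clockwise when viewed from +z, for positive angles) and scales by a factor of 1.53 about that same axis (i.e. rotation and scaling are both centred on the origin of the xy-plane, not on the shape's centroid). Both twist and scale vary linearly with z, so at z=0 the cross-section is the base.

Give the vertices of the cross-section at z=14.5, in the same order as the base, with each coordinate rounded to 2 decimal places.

t = z/height = 14.5/15 = 0.966667
s = 1 + (scale-1)·z/height = 1 + (1.53-1)·14.5/15 = 1.512333
θ = twist·z/height = -316°·14.5/15 = -305.4667° = -5.331399 rad
cos θ = 0.580229, sin θ = 0.814453 (intermediates below are computed at full precision and shown rounded to 5 d.p.)
v1: (-1,4.5) → rotate → (-4.24527,1.79658) → ×s → (-6.42026,2.71703) → (-6.42,2.72)
v2: (-0.5,-2.5) → rotate → (1.74602,-1.85780) → ×s → (2.64056,-2.80961) → (2.64,-2.81)
v3: (5,-3) → rotate → (5.34451,2.33158) → ×s → (8.08267,3.52612) → (8.08,3.53)

Cross-section at z=14.5: (-6.42,2.72) (2.64,-2.81) (8.08,3.53)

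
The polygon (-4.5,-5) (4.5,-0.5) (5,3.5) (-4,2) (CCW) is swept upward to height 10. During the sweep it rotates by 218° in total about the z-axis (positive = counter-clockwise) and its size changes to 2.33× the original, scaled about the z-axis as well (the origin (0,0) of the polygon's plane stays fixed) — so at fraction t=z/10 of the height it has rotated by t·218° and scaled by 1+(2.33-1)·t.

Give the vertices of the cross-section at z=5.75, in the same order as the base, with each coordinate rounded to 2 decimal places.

Cross-section at z=5.75: (11.79,-1.37) (-3.87,6.99) (-10.14,3.62) (1.21,-7.80)

t = z/height = 5.75/10 = 0.575
s = 1 + (scale-1)·z/height = 1 + (2.33-1)·5.75/10 = 1.764750
θ = twist·z/height = 218°·5.75/10 = 125.3500° = 2.187770 rad
cos θ = -0.578570, sin θ = 0.815633 (intermediates below are computed at full precision and shown rounded to 5 d.p.)
v1: (-4.5,-5) → rotate → (6.68173,-0.77750) → ×s → (11.79158,-1.37209) → (11.79,-1.37)
v2: (4.5,-0.5) → rotate → (-2.19575,3.95963) → ×s → (-3.87494,6.98776) → (-3.87,6.99)
v3: (5,3.5) → rotate → (-5.74756,2.05317) → ×s → (-10.14301,3.62333) → (-10.14,3.62)
v4: (-4,2) → rotate → (0.68301,-4.41967) → ×s → (1.20535,-7.79961) → (1.21,-7.80)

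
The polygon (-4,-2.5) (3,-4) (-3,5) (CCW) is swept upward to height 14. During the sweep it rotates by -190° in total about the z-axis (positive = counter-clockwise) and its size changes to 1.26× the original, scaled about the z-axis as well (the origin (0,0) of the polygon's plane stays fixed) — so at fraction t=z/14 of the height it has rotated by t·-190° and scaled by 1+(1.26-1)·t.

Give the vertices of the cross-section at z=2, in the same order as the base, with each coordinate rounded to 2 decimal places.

t = z/height = 2/14 = 0.142857
s = 1 + (scale-1)·z/height = 1 + (1.26-1)·2/14 = 1.037143
θ = twist·z/height = -190°·2/14 = -27.1429° = -0.473732 rad
cos θ = 0.889872, sin θ = -0.456211 (intermediates below are computed at full precision and shown rounded to 5 d.p.)
v1: (-4,-2.5) → rotate → (-4.70001,-0.39984) → ×s → (-4.87459,-0.41469) → (-4.87,-0.41)
v2: (3,-4) → rotate → (0.84477,-4.92812) → ×s → (0.87615,-5.11116) → (0.88,-5.11)
v3: (-3,5) → rotate → (-0.38856,5.81799) → ×s → (-0.40299,6.03409) → (-0.40,6.03)

Cross-section at z=2: (-4.87,-0.41) (0.88,-5.11) (-0.40,6.03)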